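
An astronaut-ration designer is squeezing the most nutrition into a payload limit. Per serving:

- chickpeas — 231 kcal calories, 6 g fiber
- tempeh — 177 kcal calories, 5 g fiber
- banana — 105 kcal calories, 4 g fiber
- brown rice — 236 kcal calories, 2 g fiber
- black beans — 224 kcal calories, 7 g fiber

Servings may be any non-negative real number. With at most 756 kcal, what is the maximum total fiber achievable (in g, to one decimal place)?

Fiber per kcal: banana 0.0381, black beans 0.03125, tempeh 0.02825, chickpeas 0.02597, brown rice 0.008475.
With no serving limits, spend the whole calories allowance on banana: 756 kcal / 105 kcal × 4 g = 28.8 g.

28.8 g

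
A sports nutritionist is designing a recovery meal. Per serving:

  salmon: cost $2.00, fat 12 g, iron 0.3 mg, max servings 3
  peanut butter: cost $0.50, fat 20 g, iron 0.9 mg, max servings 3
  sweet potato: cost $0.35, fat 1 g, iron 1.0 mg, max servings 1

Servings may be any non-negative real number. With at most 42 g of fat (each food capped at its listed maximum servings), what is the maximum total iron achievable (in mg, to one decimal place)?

2.8 mg

Iron per g fat: sweet potato 1, peanut butter 0.045, salmon 0.025.
Take 1 serving of sweet potato: uses 1 g fat, +1.0 mg iron (running total 1.0 mg).
Take 2.05 servings of peanut butter: uses 41 g fat, +1.8 mg iron (running total 2.8 mg).
Filling greedily by iron-per-g fat is optimal for one linear limit, giving 2.8 mg.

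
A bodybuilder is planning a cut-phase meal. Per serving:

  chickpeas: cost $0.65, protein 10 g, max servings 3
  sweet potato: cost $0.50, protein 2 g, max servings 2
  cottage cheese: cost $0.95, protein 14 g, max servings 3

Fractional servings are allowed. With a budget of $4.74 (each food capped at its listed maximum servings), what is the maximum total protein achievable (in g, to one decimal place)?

Protein per dollar: chickpeas 15.38, cottage cheese 14.74, sweet potato 4.
Take 3 servings of chickpeas: spends $1.95, +30.0 g protein (running total 30.0 g).
Take 2.937 servings of cottage cheese: spends $2.79, +41.1 g protein (running total 71.1 g).
Greedy by best ratio exhausts the cost allowance optimally: 71.1 g.

71.1 g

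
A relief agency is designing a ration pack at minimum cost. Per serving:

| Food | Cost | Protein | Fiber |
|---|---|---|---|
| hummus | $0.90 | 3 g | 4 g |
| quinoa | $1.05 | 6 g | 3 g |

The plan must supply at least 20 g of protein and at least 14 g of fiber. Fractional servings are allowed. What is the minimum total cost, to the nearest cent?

A basic optimal solution has at most two foods positive. Try each food alone and each pair with both targets met exactly.
hummus only: max(20/3, 14/4) = 6.667 servings → $6.00.
quinoa only: max(20/6, 14/3) = 4.667 servings → $4.90.
hummus + quinoa with both tight: 1.6 servings and 2.533 servings → $4.10.
So the least-cost plan costs $4.10.

$4.10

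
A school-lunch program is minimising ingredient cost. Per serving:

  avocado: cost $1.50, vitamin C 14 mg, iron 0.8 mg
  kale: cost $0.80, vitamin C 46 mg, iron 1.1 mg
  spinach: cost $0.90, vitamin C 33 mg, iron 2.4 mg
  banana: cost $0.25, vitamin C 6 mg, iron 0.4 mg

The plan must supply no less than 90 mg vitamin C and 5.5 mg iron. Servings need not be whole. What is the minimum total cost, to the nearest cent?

$2.24

Two binding constraints pin down two serving amounts, so the optimal mix uses at most two foods. The candidates are each food alone (scaled to the tighter of vitamin C/iron) and each pair with both constraints tight.
avocado only: max(90/14, 5.5/0.8) = 6.875 servings → $10.31.
kale only: max(90/46, 5.5/1.1) = 5 servings → $4.00.
spinach only: max(90/33, 5.5/2.4) = 2.727 servings → $2.45.
banana only: max(90/6, 5.5/0.4) = 15 servings → $3.75.
avocado + kale: the both-tight solution has a negative serving — not a feasible corner.
avocado + spinach with both tight: 4.792 servings and 0.6944 servings → $7.81.
avocado + banana with both tight: 3.75 servings and 6.25 servings → $7.19.
kale + spinach with both tight: 0.4656 servings and 2.078 servings → $2.24.
kale + banana with both tight: 0.2542 servings and 13.05 servings → $3.47.
spinach + banana: the both-tight solution has a negative serving — not a feasible corner.
The minimum over all feasible corners is $2.24.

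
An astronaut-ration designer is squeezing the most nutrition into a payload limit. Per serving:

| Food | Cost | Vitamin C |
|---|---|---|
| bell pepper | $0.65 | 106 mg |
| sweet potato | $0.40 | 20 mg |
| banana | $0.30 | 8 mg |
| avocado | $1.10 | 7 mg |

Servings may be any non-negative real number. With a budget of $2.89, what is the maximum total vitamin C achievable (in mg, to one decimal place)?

Vitamin C per dollar: bell pepper 163.1, sweet potato 50, banana 26.67, avocado 6.364.
With no serving limits, spend the whole cost allowance on bell pepper: $2.89 / $0.65 × 106 mg = 471.3 mg.

471.3 mg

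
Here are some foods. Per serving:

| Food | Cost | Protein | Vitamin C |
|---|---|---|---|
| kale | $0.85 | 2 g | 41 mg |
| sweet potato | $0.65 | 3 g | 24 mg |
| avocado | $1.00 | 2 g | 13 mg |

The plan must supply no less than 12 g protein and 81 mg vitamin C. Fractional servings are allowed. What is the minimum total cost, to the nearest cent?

The cheapest plan sits at a corner of the feasible region — with two constraints it uses at most two foods.
kale only: max(12/2, 81/41) = 6 servings → $5.10.
sweet potato only: max(12/3, 81/24) = 4 servings → $2.60.
avocado only: max(12/2, 81/13) = 6.231 servings → $6.23.
kale + sweet potato: the both-tight solution has a negative serving — not a feasible corner.
kale + avocado with both tight: 0.1071 servings and 5.893 servings → $5.98.
sweet potato + avocado with both tight: 0.6667 servings and 5 servings → $5.43.
The minimum over all feasible corners is $2.60.

$2.60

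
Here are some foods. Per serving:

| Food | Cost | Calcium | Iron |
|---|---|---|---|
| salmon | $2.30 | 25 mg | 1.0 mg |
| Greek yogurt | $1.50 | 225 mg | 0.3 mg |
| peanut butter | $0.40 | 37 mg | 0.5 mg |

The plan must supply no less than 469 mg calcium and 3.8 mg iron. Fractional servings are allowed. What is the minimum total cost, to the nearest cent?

A basic optimal solution has at most two foods positive. Try each food alone and each pair with both targets met exactly.
salmon only: max(469/25, 3.8/1.0) = 18.76 servings → $43.15.
Greek yogurt only: max(469/225, 3.8/0.3) = 12.67 servings → $19.00.
peanut butter only: max(469/37, 3.8/0.5) = 12.68 servings → $5.07.
salmon + Greek yogurt with both tight: 3.284 servings and 1.72 servings → $10.13.
salmon + peanut butter: the both-tight solution has a negative serving — not a feasible corner.
Greek yogurt + peanut butter with both tight: 0.926 servings and 7.044 servings → $4.21.
So the least-cost plan costs $4.21.

$4.21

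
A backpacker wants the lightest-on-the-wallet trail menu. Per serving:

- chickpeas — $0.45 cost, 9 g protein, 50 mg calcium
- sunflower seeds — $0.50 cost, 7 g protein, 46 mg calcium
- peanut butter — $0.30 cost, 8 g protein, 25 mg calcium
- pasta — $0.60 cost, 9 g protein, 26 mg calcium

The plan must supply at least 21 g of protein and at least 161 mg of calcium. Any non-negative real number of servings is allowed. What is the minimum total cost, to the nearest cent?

$1.45

A basic optimal solution has at most two foods positive. Try each food alone and each pair with both targets met exactly.
chickpeas only: max(21/9, 161/50) = 3.22 servings → $1.45.
sunflower seeds only: max(21/7, 161/46) = 3.5 servings → $1.75.
peanut butter only: max(21/8, 161/25) = 6.44 servings → $1.93.
pasta only: max(21/9, 161/26) = 6.192 servings → $3.72.
chickpeas + sunflower seeds: the both-tight solution has a negative serving — not a feasible corner.
chickpeas + peanut butter with both targets exact would need a negative amount; discard.
chickpeas + pasta: intersection lies outside the first quadrant.
sunflower seeds + peanut butter: the both-tight solution has a negative serving — not a feasible corner.
sunflower seeds + pasta: intersection lies outside the first quadrant.
peanut butter + pasta: intersection lies outside the first quadrant.
So the least-cost plan costs $1.45.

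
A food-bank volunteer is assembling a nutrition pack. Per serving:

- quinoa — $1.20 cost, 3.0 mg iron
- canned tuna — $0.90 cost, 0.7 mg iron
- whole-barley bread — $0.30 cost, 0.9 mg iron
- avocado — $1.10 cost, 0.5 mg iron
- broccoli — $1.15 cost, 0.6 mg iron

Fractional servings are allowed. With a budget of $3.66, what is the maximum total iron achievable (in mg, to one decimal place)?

11.0 mg

Iron per dollar: whole-barley bread 3, quinoa 2.5, canned tuna 0.7778, broccoli 0.5217, avocado 0.4545.
With no serving limits, spend the whole cost allowance on whole-barley bread: $3.66 / $0.30 × 0.9 mg = 11.0 mg.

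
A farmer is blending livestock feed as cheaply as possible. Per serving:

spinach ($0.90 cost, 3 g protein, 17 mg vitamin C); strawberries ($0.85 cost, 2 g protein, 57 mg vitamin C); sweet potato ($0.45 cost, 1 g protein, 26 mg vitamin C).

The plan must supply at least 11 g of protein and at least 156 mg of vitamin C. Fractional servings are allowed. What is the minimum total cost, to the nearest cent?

$3.81

spinach only: max(11/3, 156/17) = 9.176 servings → $8.26.
strawberries only: max(11/2, 156/57) = 5.5 servings → $4.67.
sweet potato only: max(11/1, 156/26) = 11 servings → $4.95.
spinach + strawberries with both tight: 2.299 servings and 2.051 servings → $3.81.
spinach + sweet potato with both tight: 2.131 servings and 4.607 servings → $3.99.
strawberries + sweet potato with both targets exact would need a negative amount; discard.
Cheapest feasible corner: $3.81.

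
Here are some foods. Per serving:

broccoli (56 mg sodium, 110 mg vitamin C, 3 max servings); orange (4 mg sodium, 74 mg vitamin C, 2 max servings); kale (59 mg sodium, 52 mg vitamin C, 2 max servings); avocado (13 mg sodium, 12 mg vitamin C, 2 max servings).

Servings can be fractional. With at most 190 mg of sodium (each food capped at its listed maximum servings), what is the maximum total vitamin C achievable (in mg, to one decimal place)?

490.9 mg

Vitamin C per mg sodium: orange 18.5, broccoli 1.964, avocado 0.9231, kale 0.8814.
Take 2 servings of orange: uses 8 mg sodium, +148.0 mg vitamin C (running total 148.0 mg).
Take 3 servings of broccoli: uses 168 mg sodium, +330.0 mg vitamin C (running total 478.0 mg).
Take 1.077 servings of avocado: uses 14 mg sodium, +12.9 mg vitamin C (running total 490.9 mg).
Filling greedily by vitamin C-per-mg sodium is optimal for one linear limit, giving 490.9 mg.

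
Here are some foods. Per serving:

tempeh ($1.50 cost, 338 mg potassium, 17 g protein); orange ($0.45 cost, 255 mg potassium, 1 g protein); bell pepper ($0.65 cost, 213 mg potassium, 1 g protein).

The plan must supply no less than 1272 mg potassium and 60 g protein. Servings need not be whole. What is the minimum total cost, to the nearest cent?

$5.42

A basic optimal solution has at most two foods positive. Try each food alone and each pair with both targets met exactly.
tempeh only: max(1272/338, 60/17) = 3.763 servings → $5.64.
orange only: max(1272/255, 60/1) = 60 servings → $27.00.
bell pepper only: max(1272/213, 60/1) = 60 servings → $39.00.
tempeh + orange with both tight: 3.51 servings and 0.3363 servings → $5.42.
tempeh + bell pepper with both tight: 3.505 servings and 0.4094 servings → $5.52.
orange + bell pepper: the both-tight solution has a negative serving — not a feasible corner.
The minimum over all feasible corners is $5.42.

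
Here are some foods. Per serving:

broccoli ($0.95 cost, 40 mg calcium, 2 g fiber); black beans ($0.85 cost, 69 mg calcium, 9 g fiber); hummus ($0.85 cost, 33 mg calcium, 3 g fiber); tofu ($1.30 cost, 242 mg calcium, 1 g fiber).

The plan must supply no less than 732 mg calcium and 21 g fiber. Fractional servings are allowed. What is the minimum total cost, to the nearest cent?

With two linear requirements the optimum uses one or two foods; enumerate the corners.
broccoli only: max(732/40, 21/2) = 18.3 servings → $17.39.
black beans only: max(732/69, 21/9) = 10.61 servings → $9.02.
hummus only: max(732/33, 21/3) = 22.18 servings → $18.85.
tofu only: max(732/242, 21/1) = 21 servings → $27.30.
broccoli + black beans: the both-tight solution has a negative serving — not a feasible corner.
broccoli + hummus: intersection lies outside the first quadrant.
broccoli + tofu with both tight: 9.797 servings and 1.405 servings → $11.13.
black beans + hummus: the both-tight solution has a negative serving — not a feasible corner.
black beans + tofu with both tight: 2.063 servings and 2.437 servings → $4.92.
hummus + tofu with both tight: 6.277 servings and 2.169 servings → $8.15.
The minimum over all feasible corners is $4.92.

$4.92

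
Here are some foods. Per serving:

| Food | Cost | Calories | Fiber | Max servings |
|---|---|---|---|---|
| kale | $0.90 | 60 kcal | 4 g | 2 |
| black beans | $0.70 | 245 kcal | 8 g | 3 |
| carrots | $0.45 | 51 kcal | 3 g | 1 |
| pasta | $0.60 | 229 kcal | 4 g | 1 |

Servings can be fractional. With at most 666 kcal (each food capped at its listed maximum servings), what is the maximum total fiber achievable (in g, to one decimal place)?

27.2 g

Fiber per kcal: kale 0.06667, carrots 0.05882, black beans 0.03265, pasta 0.01747.
Take 2 servings of kale: uses 120 kcal, +8.0 g fiber (running total 8.0 g).
Take 1 serving of carrots: uses 51 kcal, +3.0 g fiber (running total 11.0 g).
Take 2.02 servings of black beans: uses 495 kcal, +16.2 g fiber (running total 27.2 g).
Filling greedily by fiber-per-kcal is optimal for one linear limit, giving 27.2 g.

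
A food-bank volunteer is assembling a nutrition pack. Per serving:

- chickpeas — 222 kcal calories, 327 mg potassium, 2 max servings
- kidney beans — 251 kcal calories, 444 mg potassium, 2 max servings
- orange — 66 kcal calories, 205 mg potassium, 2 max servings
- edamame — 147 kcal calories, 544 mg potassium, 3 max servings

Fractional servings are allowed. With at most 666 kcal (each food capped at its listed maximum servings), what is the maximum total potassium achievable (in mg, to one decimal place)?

2206.5 mg

Potassium per kcal: edamame 3.701, orange 3.106, kidney beans 1.769, chickpeas 1.473.
Take 3 servings of edamame: uses 441 kcal, +1632.0 mg potassium (running total 1632.0 mg).
Take 2 servings of orange: uses 132 kcal, +410.0 mg potassium (running total 2042.0 mg).
Take 0.3705 servings of kidney beans: uses 93 kcal, +164.5 mg potassium (running total 2206.5 mg).
Filling greedily by potassium-per-kcal is optimal for one linear limit, giving 2206.5 mg.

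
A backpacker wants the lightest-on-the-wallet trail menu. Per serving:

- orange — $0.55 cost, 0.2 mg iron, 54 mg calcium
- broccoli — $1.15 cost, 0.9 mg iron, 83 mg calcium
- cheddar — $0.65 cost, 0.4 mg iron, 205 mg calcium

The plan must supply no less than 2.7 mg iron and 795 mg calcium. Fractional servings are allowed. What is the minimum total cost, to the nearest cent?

For a min-cost LP with two ≥-constraints, a basic feasible solution has at most two positive variables.
orange only: max(2.7/0.2, 795/54) = 14.72 servings → $8.10.
broccoli only: max(2.7/0.9, 795/83) = 9.578 servings → $11.02.
cheddar only: max(2.7/0.4, 795/205) = 6.75 servings → $4.39.
orange + broccoli: the both-tight solution has a negative serving — not a feasible corner.
orange + cheddar with both tight: 12.14 servings and 0.6804 servings → $7.12.
broccoli + cheddar with both tight: 1.557 servings and 3.248 servings → $3.90.
The minimum over all feasible corners is $3.90.

$3.90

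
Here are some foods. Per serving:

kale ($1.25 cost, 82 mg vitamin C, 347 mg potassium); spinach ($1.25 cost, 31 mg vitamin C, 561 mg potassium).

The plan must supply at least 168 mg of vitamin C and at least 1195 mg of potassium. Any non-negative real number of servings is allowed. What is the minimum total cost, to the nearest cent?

At the optimum either one food covers both requirements or two foods hit both targets exactly; no other combination can be cheaper.
kale only: max(168/82, 1195/347) = 3.444 servings → $4.30.
spinach only: max(168/31, 1195/561) = 5.419 servings → $6.77.
kale + spinach with both tight: 1.623 servings and 1.126 servings → $3.44.
So the least-cost plan costs $3.44.

$3.44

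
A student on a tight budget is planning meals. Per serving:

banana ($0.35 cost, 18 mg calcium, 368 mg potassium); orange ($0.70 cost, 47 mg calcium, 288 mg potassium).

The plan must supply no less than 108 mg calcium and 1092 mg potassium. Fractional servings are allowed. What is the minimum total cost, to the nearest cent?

$1.75

Check every corner: each single food scaled to meet both minima, and each pair solved so both constraints bind.
banana only: max(108/18, 1092/368) = 6 servings → $2.10.
orange only: max(108/47, 1092/288) = 3.792 servings → $2.65.
banana + orange with both tight: 1.669 servings and 1.659 servings → $1.75.
So the least-cost plan costs $1.75.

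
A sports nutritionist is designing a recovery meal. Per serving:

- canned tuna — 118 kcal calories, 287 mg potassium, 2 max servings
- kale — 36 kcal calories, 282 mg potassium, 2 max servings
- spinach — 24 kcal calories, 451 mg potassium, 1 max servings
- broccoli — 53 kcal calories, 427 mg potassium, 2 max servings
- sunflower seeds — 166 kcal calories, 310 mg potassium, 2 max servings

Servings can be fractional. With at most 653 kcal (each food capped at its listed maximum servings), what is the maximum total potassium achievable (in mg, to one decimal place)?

Potassium per kcal: spinach 18.79, broccoli 8.057, kale 7.833, canned tuna 2.432, sunflower seeds 1.867.
Take 1 serving of spinach: uses 24 kcal, +451.0 mg potassium (running total 451.0 mg).
Take 2 servings of broccoli: uses 106 kcal, +854.0 mg potassium (running total 1305.0 mg).
Take 2 servings of kale: uses 72 kcal, +564.0 mg potassium (running total 1869.0 mg).
Take 2 servings of canned tuna: uses 236 kcal, +574.0 mg potassium (running total 2443.0 mg).
Take 1.295 servings of sunflower seeds: uses 215 kcal, +401.5 mg potassium (running total 2844.5 mg).
Greedy by best ratio exhausts the calories allowance optimally: 2844.5 mg.

2844.5 mg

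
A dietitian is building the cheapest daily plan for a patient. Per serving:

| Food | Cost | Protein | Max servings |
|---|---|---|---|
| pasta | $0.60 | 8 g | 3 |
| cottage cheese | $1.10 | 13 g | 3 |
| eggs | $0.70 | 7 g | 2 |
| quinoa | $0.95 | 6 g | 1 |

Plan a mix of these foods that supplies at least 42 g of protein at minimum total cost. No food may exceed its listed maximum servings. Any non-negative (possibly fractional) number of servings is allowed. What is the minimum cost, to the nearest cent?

Cost per g of protein: pasta $0.0750, cottage cheese $0.0846, eggs $0.1000, quinoa $0.1583.
Take 3 servings of pasta: +24.0 g protein for $1.80 (total $1.80, still need 18.0 g).
Take 1.385 servings of cottage cheese: +18.0 g protein for $1.52 (total $3.32, still need 0.0 g).
Filling from the cheapest source first is optimal under one linear minimum: $3.32.

$3.32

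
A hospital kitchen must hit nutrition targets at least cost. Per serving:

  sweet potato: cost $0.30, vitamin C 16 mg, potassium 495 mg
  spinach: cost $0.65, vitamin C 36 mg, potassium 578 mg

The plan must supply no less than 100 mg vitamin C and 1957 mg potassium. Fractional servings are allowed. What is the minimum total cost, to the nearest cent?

For a min-cost LP with two ≥-constraints, a basic feasible solution has at most two positive variables.
sweet potato only: max(100/16, 1957/495) = 6.25 servings → $1.88.
spinach only: max(100/36, 1957/578) = 3.386 servings → $2.20.
sweet potato + spinach with both tight: 1.476 servings and 2.122 servings → $1.82.
Cheapest feasible corner: $1.82.

$1.82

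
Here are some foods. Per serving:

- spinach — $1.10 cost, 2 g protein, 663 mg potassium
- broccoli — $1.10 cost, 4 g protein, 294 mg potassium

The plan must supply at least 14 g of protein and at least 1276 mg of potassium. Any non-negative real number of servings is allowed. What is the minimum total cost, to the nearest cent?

$4.11

Two binding constraints pin down two serving amounts, so the optimal mix uses at most two foods. The candidates are each food alone (scaled to the tighter of protein/potassium) and each pair with both constraints tight.
spinach only: max(14/2, 1276/663) = 7 servings → $7.70.
broccoli only: max(14/4, 1276/294) = 4.34 servings → $4.77.
spinach + broccoli with both tight: 0.4787 servings and 3.261 servings → $4.11.
The minimum over all feasible corners is $4.11.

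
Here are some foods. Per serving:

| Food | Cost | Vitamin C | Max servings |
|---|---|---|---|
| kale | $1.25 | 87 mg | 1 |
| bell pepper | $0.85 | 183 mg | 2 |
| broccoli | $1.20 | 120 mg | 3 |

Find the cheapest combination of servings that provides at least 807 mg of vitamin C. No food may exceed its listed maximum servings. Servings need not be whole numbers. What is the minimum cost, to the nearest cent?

$6.46

Cost per mg of vitamin C: bell pepper $0.0046, broccoli $0.0100, kale $0.0144.
Take 2 servings of bell pepper: +366.0 mg vitamin C for $1.70 (total $1.70, still need 441.0 mg).
Take 3 servings of broccoli: +360.0 mg vitamin C for $3.60 (total $5.30, still need 81.0 mg).
Take 0.931 servings of kale: +81.0 mg vitamin C for $1.16 (total $6.46, still need 0.0 mg).
Filling from the cheapest source first is optimal under one linear minimum: $6.46.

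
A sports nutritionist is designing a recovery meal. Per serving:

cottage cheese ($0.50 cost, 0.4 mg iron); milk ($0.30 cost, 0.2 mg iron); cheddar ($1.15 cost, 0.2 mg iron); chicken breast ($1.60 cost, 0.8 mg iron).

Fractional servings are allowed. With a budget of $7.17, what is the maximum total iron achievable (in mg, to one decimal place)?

5.7 mg

Iron per dollar: cottage cheese 0.8, milk 0.6667, chicken breast 0.5, cheddar 0.1739.
With no serving limits, spend the whole cost allowance on cottage cheese: $7.17 / $0.50 × 0.4 mg = 5.7 mg.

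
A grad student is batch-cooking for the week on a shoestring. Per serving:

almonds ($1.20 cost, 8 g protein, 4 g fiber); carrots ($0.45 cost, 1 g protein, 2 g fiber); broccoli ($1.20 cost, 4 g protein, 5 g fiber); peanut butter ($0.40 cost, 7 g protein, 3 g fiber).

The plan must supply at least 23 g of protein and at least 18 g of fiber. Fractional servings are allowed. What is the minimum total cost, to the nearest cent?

$2.40

almonds only: max(23/8, 18/4) = 4.5 servings → $5.40.
carrots only: max(23/1, 18/2) = 23 servings → $10.35.
broccoli only: max(23/4, 18/5) = 5.75 servings → $6.90.
peanut butter only: max(23/7, 18/3) = 6 servings → $2.40.
almonds + carrots with both tight: 2.333 servings and 4.333 servings → $4.75.
almonds + broccoli with both tight: 1.792 servings and 2.167 servings → $4.75.
almonds + peanut butter: intersection lies outside the first quadrant.
carrots + broccoli: the both-tight solution has a negative serving — not a feasible corner.
carrots + peanut butter with both tight: 5.182 servings and 2.545 servings → $3.35.
broccoli + peanut butter with both tight: 2.478 servings and 1.87 servings → $3.72.
Cheapest feasible corner: $2.40.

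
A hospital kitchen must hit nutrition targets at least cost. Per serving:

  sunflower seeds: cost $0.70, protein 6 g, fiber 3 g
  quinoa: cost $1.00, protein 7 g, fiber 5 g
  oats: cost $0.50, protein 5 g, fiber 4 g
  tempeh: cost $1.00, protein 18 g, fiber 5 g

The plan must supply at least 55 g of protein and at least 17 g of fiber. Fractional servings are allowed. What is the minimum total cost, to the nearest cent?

Check every corner: each single food scaled to meet both minima, and each pair solved so both constraints bind.
sunflower seeds only: max(55/6, 17/3) = 9.167 servings → $6.42.
quinoa only: max(55/7, 17/5) = 7.857 servings → $7.86.
oats only: max(55/5, 17/4) = 11 servings → $5.50.
tempeh only: max(55/18, 17/5) = 3.4 servings → $3.40.
sunflower seeds + quinoa: intersection lies outside the first quadrant.
sunflower seeds + oats: the both-tight solution has a negative serving — not a feasible corner.
sunflower seeds + tempeh with both tight: 1.292 servings and 2.625 servings → $3.53.
quinoa + oats: the both-tight solution has a negative serving — not a feasible corner.
quinoa + tempeh with both tight: 0.5636 servings and 2.836 servings → $3.40.
oats + tempeh with both tight: 0.6596 servings and 2.872 servings → $3.20.
Cheapest feasible corner: $3.20.

$3.20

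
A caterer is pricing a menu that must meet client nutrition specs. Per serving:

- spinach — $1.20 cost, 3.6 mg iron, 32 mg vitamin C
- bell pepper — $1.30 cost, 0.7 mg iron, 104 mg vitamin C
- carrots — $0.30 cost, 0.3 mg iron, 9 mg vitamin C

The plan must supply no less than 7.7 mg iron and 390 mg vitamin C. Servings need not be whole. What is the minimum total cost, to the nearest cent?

$6.07

Compare the cost at each extreme point of the feasible region.
spinach only: max(7.7/3.6, 390/32) = 12.19 servings → $14.62.
bell pepper only: max(7.7/0.7, 390/104) = 11 servings → $14.30.
carrots only: max(7.7/0.3, 390/9) = 43.33 servings → $13.00.
spinach + bell pepper with both tight: 1.499 servings and 3.289 servings → $6.07.
spinach + carrots: intersection lies outside the first quadrant.
bell pepper + carrots with both tight: 1.916 servings and 21.2 servings → $8.85.
The minimum over all feasible corners is $6.07.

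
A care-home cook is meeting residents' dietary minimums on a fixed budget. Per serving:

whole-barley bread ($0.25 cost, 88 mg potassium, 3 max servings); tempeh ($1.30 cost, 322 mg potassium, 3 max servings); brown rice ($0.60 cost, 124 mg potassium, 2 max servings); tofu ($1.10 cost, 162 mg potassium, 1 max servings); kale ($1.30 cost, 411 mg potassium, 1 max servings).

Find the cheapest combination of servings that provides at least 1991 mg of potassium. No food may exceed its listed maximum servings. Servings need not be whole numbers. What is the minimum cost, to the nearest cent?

Cost per mg of potassium: whole-barley bread $0.0028, kale $0.0032, tempeh $0.0040, brown rice $0.0048, tofu $0.0068.
Take 3 servings of whole-barley bread: +264.0 mg potassium for $0.75 (total $0.75, still need 1727.0 mg).
Take 1 serving of kale: +411.0 mg potassium for $1.30 (total $2.05, still need 1316.0 mg).
Take 3 servings of tempeh: +966.0 mg potassium for $3.90 (total $5.95, still need 350.0 mg).
Take 2 servings of brown rice: +248.0 mg potassium for $1.20 (total $7.15, still need 102.0 mg).
Take 0.6296 servings of tofu: +102.0 mg potassium for $0.69 (total $7.84, still need 0.0 mg).
Greedy by cheapest-per-mg is optimal for a single linear constraint, so the minimum cost is $7.84.

$7.84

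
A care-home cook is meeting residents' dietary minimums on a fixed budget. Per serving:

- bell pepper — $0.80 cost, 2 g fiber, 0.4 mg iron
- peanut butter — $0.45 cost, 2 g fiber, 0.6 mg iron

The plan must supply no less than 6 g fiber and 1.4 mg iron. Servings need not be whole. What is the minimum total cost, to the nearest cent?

$1.35

At the optimum either one food covers both requirements or two foods hit both targets exactly; no other combination can be cheaper.
bell pepper only: max(6/2, 1.4/0.4) = 3.5 servings → $2.80.
peanut butter only: max(6/2, 1.4/0.6) = 3 servings → $1.35.
bell pepper + peanut butter with both tight: 2 servings and 1 serving → $2.05.
So the least-cost plan costs $1.35.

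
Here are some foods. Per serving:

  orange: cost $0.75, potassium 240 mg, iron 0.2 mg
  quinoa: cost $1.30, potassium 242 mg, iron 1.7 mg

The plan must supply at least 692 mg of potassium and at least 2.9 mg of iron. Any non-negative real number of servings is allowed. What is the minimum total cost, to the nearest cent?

$3.01

At the optimum either one food covers both requirements or two foods hit both targets exactly; no other combination can be cheaper.
orange only: max(692/240, 2.9/0.2) = 14.5 servings → $10.88.
quinoa only: max(692/242, 2.9/1.7) = 2.86 servings → $3.72.
orange + quinoa with both tight: 1.32 servings and 1.551 servings → $3.01.
Cheapest feasible corner: $3.01.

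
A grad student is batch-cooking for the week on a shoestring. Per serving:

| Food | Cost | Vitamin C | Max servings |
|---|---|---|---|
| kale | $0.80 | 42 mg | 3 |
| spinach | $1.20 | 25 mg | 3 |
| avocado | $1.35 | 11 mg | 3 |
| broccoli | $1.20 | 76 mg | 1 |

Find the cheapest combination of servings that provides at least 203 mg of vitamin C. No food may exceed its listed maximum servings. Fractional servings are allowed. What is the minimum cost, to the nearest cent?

$3.65

Cost per mg of vitamin C: broccoli $0.0158, kale $0.0190, spinach $0.0480, avocado $0.1227.
Take 1 serving of broccoli: +76.0 mg vitamin C for $1.20 (total $1.20, still need 127.0 mg).
Take 3 servings of kale: +126.0 mg vitamin C for $2.40 (total $3.60, still need 1.0 mg).
Take 0.04 servings of spinach: +1.0 mg vitamin C for $0.05 (total $3.65, still need 0.0 mg).
Greedy by cheapest-per-mg is optimal for a single linear constraint, so the minimum cost is $3.65.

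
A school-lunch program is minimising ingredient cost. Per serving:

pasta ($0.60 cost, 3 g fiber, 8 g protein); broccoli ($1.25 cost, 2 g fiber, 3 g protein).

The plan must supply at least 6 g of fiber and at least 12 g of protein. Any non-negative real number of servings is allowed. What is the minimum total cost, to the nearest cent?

$1.20

An LP optimum is at a vertex; with two nutrient constraints at most two foods are used. Check each candidate.
pasta only: max(6/3, 12/8) = 2 servings → $1.20.
broccoli only: max(6/2, 12/3) = 4 servings → $5.00.
pasta + broccoli with both tight: 0.8571 servings and 1.714 servings → $2.66.
Cheapest feasible corner: $1.20.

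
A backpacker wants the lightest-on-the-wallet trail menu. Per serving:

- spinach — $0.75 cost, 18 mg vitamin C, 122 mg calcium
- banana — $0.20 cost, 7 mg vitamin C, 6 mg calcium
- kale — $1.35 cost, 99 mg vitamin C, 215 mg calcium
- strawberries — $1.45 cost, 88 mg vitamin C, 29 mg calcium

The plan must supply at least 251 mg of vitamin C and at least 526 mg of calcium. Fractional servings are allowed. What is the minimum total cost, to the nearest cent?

The cheapest plan sits at a corner of the feasible region — with two constraints it uses at most two foods.
spinach only: max(251/18, 526/122) = 13.94 servings → $10.46.
banana only: max(251/7, 526/6) = 87.67 servings → $17.53.
kale only: max(251/99, 526/215) = 2.535 servings → $3.42.
strawberries only: max(251/88, 526/29) = 18.14 servings → $26.30.
spinach + banana with both tight: 2.917 servings and 28.36 servings → $7.86.
spinach + kale with both targets exact would need a negative amount; discard.
spinach + strawberries with both tight: 3.819 servings and 2.071 servings → $5.87.
banana + kale with both tight: 2.076 servings and 2.389 servings → $3.64.
banana + strawberries: the both-tight solution has a negative serving — not a feasible corner.
kale + strawberries with both tight: 2.431 servings and 0.1178 servings → $3.45.
So the least-cost plan costs $3.42.

$3.42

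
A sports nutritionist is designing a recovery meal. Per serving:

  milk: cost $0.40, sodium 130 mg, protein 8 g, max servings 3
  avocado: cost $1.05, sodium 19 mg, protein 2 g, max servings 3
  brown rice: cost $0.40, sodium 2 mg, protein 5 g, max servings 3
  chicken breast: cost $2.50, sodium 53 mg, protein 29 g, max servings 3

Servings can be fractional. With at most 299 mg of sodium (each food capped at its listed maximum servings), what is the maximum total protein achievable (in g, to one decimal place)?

112.7 g

Protein per mg sodium: brown rice 2.5, chicken breast 0.5472, avocado 0.1053, milk 0.06154.
Take 3 servings of brown rice: uses 6 mg sodium, +15.0 g protein (running total 15.0 g).
Take 3 servings of chicken breast: uses 159 mg sodium, +87.0 g protein (running total 102.0 g).
Take 3 servings of avocado: uses 57 mg sodium, +6.0 g protein (running total 108.0 g).
Take 0.5923 servings of milk: uses 77 mg sodium, +4.7 g protein (running total 112.7 g).
Greedy by best ratio exhausts the sodium allowance optimally: 112.7 g.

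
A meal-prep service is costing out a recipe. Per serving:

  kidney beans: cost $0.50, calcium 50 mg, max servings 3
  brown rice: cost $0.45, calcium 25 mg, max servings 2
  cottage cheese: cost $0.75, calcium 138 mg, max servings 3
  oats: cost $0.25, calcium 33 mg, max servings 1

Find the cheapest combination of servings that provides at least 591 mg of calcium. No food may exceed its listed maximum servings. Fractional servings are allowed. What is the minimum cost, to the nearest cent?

Cost per mg of calcium: cottage cheese $0.0054, oats $0.0076, kidney beans $0.0100, brown rice $0.0180.
Take 3 servings of cottage cheese: +414.0 mg calcium for $2.25 (total $2.25, still need 177.0 mg).
Take 1 serving of oats: +33.0 mg calcium for $0.25 (total $2.50, still need 144.0 mg).
Take 2.88 servings of kidney beans: +144.0 mg calcium for $1.44 (total $3.94, still need 0.0 mg).
Filling from the cheapest source first is optimal under one linear minimum: $3.94.

$3.94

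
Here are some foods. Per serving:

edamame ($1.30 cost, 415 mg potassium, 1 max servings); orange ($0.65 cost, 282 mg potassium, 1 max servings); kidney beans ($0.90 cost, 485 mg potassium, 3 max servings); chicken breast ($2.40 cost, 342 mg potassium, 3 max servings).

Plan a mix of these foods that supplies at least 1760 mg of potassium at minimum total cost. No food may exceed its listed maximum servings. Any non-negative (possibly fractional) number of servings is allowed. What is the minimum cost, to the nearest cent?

Cost per mg of potassium: kidney beans $0.0019, orange $0.0023, edamame $0.0031, chicken breast $0.0070.
Take 3 servings of kidney beans: +1455.0 mg potassium for $2.70 (total $2.70, still need 305.0 mg).
Take 1 serving of orange: +282.0 mg potassium for $0.65 (total $3.35, still need 23.0 mg).
Take 0.05542 servings of edamame: +23.0 mg potassium for $0.07 (total $3.42, still need 0.0 mg).
Greedy by cheapest-per-mg is optimal for a single linear constraint, so the minimum cost is $3.42.

$3.42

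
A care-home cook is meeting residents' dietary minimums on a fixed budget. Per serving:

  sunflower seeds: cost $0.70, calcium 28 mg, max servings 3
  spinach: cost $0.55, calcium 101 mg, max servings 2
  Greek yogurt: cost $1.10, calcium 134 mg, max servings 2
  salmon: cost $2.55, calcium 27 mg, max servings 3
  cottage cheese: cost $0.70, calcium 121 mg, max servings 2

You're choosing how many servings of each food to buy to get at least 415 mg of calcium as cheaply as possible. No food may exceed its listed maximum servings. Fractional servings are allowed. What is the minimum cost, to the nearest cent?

Cost per mg of calcium: spinach $0.0054, cottage cheese $0.0058, Greek yogurt $0.0082, sunflower seeds $0.0250, salmon $0.0944.
Take 2 servings of spinach: +202.0 mg calcium for $1.10 (total $1.10, still need 213.0 mg).
Take 1.76 servings of cottage cheese: +213.0 mg calcium for $1.23 (total $2.33, still need 0.0 mg).
Filling from the cheapest source first is optimal under one linear minimum: $2.33.

$2.33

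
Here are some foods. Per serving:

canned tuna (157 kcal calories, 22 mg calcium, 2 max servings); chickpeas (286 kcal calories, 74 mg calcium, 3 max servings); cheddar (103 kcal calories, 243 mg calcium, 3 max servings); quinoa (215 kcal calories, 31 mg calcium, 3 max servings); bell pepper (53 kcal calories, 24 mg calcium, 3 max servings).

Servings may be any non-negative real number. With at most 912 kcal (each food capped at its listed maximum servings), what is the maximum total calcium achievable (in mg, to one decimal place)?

915.9 mg

Calcium per kcal: cheddar 2.359, bell pepper 0.4528, chickpeas 0.2587, quinoa 0.1442, canned tuna 0.1401.
Take 3 servings of cheddar: uses 309 kcal, +729.0 mg calcium (running total 729.0 mg).
Take 3 servings of bell pepper: uses 159 kcal, +72.0 mg calcium (running total 801.0 mg).
Take 1.552 servings of chickpeas: uses 444 kcal, +114.9 mg calcium (running total 915.9 mg).
Greedy by best ratio exhausts the calories allowance optimally: 915.9 mg.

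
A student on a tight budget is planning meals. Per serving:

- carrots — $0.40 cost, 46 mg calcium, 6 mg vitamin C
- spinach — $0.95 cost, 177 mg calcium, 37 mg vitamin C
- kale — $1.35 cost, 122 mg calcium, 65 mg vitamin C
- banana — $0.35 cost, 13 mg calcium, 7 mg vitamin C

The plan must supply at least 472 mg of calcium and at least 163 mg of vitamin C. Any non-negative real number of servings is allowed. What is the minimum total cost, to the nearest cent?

$3.67

carrots only: max(472/46, 163/6) = 27.17 servings → $10.87.
spinach only: max(472/177, 163/37) = 4.405 servings → $4.19.
kale only: max(472/122, 163/65) = 3.869 servings → $5.22.
banana only: max(472/13, 163/7) = 36.31 servings → $12.71.
carrots + spinach with both targets exact would need a negative amount; discard.
carrots + kale with both tight: 4.78 servings and 2.066 servings → $4.70.
carrots + banana with both tight: 4.857 servings and 19.12 servings → $8.64.
spinach + kale with both tight: 1.544 servings and 1.629 servings → $3.67.
spinach + banana with both tight: 1.563 servings and 15.02 servings → $6.74.
kale + banana with both targets exact would need a negative amount; discard.
Cheapest feasible corner: $3.67.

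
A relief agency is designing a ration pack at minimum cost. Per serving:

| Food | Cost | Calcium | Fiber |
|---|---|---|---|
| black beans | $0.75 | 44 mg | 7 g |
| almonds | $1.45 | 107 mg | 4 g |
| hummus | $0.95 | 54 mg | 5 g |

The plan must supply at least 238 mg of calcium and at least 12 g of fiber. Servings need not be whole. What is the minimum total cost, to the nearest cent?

The cheapest plan sits at a corner of the feasible region — with two constraints it uses at most two foods.
black beans only: max(238/44, 12/7) = 5.409 servings → $4.06.
almonds only: max(238/107, 12/4) = 3 servings → $4.35.
hummus only: max(238/54, 12/5) = 4.407 servings → $4.19.
black beans + almonds with both tight: 0.5794 servings and 1.986 servings → $3.31.
black beans + hummus: the both-tight solution has a negative serving — not a feasible corner.
almonds + hummus with both tight: 1.699 servings and 1.041 servings → $3.45.
Cheapest feasible corner: $3.31.

$3.31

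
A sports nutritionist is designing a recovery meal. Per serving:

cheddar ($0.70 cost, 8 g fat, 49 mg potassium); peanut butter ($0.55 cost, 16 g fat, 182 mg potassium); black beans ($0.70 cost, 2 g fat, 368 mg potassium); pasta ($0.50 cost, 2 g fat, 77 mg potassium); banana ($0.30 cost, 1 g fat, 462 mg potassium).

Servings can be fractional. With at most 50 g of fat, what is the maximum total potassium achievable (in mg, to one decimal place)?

23100.0 mg

Potassium per g fat: banana 462, black beans 184, pasta 38.5, peanut butter 11.38, cheddar 6.125.
With no serving limits, spend the whole fat allowance on banana: 50 g / 1 g × 462 mg = 23100.0 mg.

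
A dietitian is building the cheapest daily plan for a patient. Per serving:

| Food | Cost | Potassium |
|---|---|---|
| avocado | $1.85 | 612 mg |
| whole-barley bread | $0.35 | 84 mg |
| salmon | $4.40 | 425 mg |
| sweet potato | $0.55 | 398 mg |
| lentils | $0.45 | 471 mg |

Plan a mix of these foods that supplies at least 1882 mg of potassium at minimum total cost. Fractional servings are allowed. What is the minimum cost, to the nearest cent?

Cost per mg of potassium: lentils $0.0010, sweet potato $0.0014, avocado $0.0030, whole-barley bread $0.0042, salmon $0.0104.
With no serving limits, use only lentils: 1882 mg / 471 mg = 3.996 servings × $0.45 = $1.80.

$1.80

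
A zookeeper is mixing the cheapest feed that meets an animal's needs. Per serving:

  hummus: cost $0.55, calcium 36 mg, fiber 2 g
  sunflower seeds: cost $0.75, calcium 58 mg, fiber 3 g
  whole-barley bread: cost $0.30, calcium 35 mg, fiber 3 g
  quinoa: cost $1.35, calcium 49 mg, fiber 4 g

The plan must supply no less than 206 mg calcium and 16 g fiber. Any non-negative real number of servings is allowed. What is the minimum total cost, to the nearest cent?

For a min-cost LP with two ≥-constraints, a basic feasible solution has at most two positive variables.
hummus only: max(206/36, 16/2) = 8 servings → $4.40.
sunflower seeds only: max(206/58, 16/3) = 5.333 servings → $4.00.
whole-barley bread only: max(206/35, 16/3) = 5.886 servings → $1.77.
quinoa only: max(206/49, 16/4) = 4.204 servings → $5.68.
hummus + sunflower seeds with both targets exact would need a negative amount; discard.
hummus + whole-barley bread with both tight: 1.526 servings and 4.316 servings → $2.13.
hummus + quinoa with both tight: 0.8696 servings and 3.565 servings → $5.29.
sunflower seeds + whole-barley bread with both tight: 0.8406 servings and 4.493 servings → $1.98.
sunflower seeds + quinoa with both tight: 0.4706 servings and 3.647 servings → $5.28.
whole-barley bread + quinoa with both targets exact would need a negative amount; discard.
Cheapest feasible corner: $1.77.

$1.77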